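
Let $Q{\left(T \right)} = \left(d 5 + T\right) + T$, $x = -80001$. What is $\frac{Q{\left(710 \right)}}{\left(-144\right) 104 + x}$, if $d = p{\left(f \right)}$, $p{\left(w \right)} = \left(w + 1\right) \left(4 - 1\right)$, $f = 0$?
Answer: $- \frac{1435}{94977} \approx -0.015109$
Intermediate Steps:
$p{\left(w \right)} = 3 + 3 w$ ($p{\left(w \right)} = \left(1 + w\right) 3 = 3 + 3 w$)
$d = 3$ ($d = 3 + 3 \cdot 0 = 3 + 0 = 3$)
$Q{\left(T \right)} = 15 + 2 T$ ($Q{\left(T \right)} = \left(3 \cdot 5 + T\right) + T = \left(15 + T\right) + T = 15 + 2 T$)
$\frac{Q{\left(710 \right)}}{\left(-144\right) 104 + x} = \frac{15 + 2 \cdot 710}{\left(-144\right) 104 - 80001} = \frac{15 + 1420}{-14976 - 80001} = \frac{1435}{-94977} = 1435 \left(- \frac{1}{94977}\right) = - \frac{1435}{94977}$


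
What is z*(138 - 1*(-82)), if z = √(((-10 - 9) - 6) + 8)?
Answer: 220*I*√17 ≈ 907.08*I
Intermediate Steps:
z = I*√17 (z = √((-19 - 6) + 8) = √(-25 + 8) = √(-17) = I*√17 ≈ 4.1231*I)
z*(138 - 1*(-82)) = (I*√17)*(138 - 1*(-82)) = (I*√17)*(138 + 82) = (I*√17)*220 = 220*I*√17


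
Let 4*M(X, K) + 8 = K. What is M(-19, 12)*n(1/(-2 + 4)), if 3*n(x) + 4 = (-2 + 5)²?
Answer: 5/3 ≈ 1.6667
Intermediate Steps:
n(x) = 5/3 (n(x) = -4/3 + (-2 + 5)²/3 = -4/3 + (⅓)*3² = -4/3 + (⅓)*9 = -4/3 + 3 = 5/3)
M(X, K) = -2 + K/4
M(-19, 12)*n(1/(-2 + 4)) = (-2 + (¼)*12)*(5/3) = (-2 + 3)*(5/3) = 1*(5/3) = 5/3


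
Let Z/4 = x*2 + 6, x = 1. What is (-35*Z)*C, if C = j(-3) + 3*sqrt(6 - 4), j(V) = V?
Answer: 3360 - 3360*sqrt(2) ≈ -1391.8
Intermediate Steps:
C = -3 + 3*sqrt(2) (C = -3 + 3*sqrt(6 - 4) = -3 + 3*sqrt(2) ≈ 1.2426)
Z = 32 (Z = 4*(1*2 + 6) = 4*(2 + 6) = 4*8 = 32)
(-35*Z)*C = (-35*32)*(-3 + 3*sqrt(2)) = -1120*(-3 + 3*sqrt(2)) = 3360 - 3360*sqrt(2)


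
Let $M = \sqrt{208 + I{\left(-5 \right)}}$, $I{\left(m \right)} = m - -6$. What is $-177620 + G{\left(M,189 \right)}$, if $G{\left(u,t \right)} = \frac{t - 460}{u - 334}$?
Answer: $- \frac{19777363626}{111347} + \frac{271 \sqrt{209}}{111347} \approx -1.7762 \cdot 10^{5}$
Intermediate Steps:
$I{\left(m \right)} = 6 + m$ ($I{\left(m \right)} = m + 6 = 6 + m$)
$M = \sqrt{209}$ ($M = \sqrt{208 + \left(6 - 5\right)} = \sqrt{208 + 1} = \sqrt{209} \approx 14.457$)
$G{\left(u,t \right)} = \frac{-460 + t}{-334 + u}$
$-177620 + G{\left(M,189 \right)} = -177620 + \frac{-460 + 189}{-334 + \sqrt{209}} = -177620 + \frac{1}{-334 + \sqrt{209}} \left(-271\right) = -177620 - \frac{271}{-334 + \sqrt{209}}$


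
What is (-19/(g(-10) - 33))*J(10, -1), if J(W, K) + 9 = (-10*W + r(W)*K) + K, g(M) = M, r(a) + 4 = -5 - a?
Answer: -1729/43 ≈ -40.209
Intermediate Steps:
r(a) = -9 - a (r(a) = -4 + (-5 - a) = -9 - a)
J(W, K) = -9 + K - 10*W + K*(-9 - W) (J(W, K) = -9 + ((-10*W + (-9 - W)*K) + K) = -9 + ((-10*W + K*(-9 - W)) + K) = -9 + (K - 10*W + K*(-9 - W)) = -9 + K - 10*W + K*(-9 - W))
(-19/(g(-10) - 33))*J(10, -1) = (-19/(-10 - 33))*(-9 - 1 - 10*10 - 1*(-1)*(9 + 10)) = (-19/(-43))*(-9 - 1 - 100 - 1*(-1)*19) = (-1/43*(-19))*(-9 - 1 - 100 + 19) = (19/43)*(-91) = -1729/43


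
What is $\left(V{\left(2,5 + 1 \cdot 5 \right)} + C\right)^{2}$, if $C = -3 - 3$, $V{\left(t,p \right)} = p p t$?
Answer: $37636$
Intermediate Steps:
$V{\left(t,p \right)} = t p^{2}$ ($V{\left(t,p \right)} = p^{2} t = t p^{2}$)
$C = -6$ ($C = -3 - 3 = -6$)
$\left(V{\left(2,5 + 1 \cdot 5 \right)} + C\right)^{2} = \left(2 \left(5 + 1 \cdot 5\right)^{2} - 6\right)^{2} = \left(2 \left(5 + 5\right)^{2} - 6\right)^{2} = \left(2 \cdot 10^{2} - 6\right)^{2} = \left(2 \cdot 100 - 6\right)^{2} = \left(200 - 6\right)^{2} = 194^{2} = 37636$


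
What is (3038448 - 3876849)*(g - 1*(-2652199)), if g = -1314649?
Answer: -1121403257550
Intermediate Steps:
(3038448 - 3876849)*(g - 1*(-2652199)) = (3038448 - 3876849)*(-1314649 - 1*(-2652199)) = -838401*(-1314649 + 2652199) = -838401*1337550 = -1121403257550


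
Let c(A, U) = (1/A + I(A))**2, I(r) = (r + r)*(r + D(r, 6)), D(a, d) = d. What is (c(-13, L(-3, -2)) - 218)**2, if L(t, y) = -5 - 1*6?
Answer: 30873392042689/28561 ≈ 1.0810e+9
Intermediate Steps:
I(r) = 2*r*(6 + r) (I(r) = (r + r)*(r + 6) = (2*r)*(6 + r) = 2*r*(6 + r))
L(t, y) = -11 (L(t, y) = -5 - 6 = -11)
c(A, U) = (1/A + 2*A*(6 + A))**2
(c(-13, L(-3, -2)) - 218)**2 = ((1 + 2*(-13)**2*(6 - 13))**2/(-13)**2 - 218)**2 = ((1 + 2*169*(-7))**2/169 - 218)**2 = ((1 - 2366)**2/169 - 218)**2 = ((1/169)*(-2365)**2 - 218)**2 = ((1/169)*5593225 - 218)**2 = (5593225/169 - 218)**2 = (5556383/169)**2 = 30873392042689/28561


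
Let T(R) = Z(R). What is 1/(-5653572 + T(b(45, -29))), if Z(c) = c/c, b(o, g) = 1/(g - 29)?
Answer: -1/5653571 ≈ -1.7688e-7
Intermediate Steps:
b(o, g) = 1/(-29 + g)
Z(c) = 1
T(R) = 1
1/(-5653572 + T(b(45, -29))) = 1/(-5653572 + 1) = 1/(-5653571) = -1/5653571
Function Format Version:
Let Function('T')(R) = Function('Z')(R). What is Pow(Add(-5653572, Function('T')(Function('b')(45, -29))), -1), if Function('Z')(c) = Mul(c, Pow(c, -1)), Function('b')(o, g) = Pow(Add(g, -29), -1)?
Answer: Rational(-1, 5653571) ≈ -1.7688e-7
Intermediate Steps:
Function('b')(o, g) = Pow(Add(-29, g), -1)
Function('Z')(c) = 1
Function('T')(R) = 1
Pow(Add(-5653572, Function('T')(Function('b')(45, -29))), -1) = Pow(Add(-5653572, 1), -1) = Pow(-5653571, -1) = Rational(-1, 5653571)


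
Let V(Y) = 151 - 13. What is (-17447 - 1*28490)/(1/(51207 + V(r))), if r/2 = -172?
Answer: -2358635265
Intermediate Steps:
r = -344 (r = 2*(-172) = -344)
V(Y) = 138
(-17447 - 1*28490)/(1/(51207 + V(r))) = (-17447 - 1*28490)/(1/(51207 + 138)) = (-17447 - 28490)/(1/51345) = -45937/1/51345 = -45937*51345 = -2358635265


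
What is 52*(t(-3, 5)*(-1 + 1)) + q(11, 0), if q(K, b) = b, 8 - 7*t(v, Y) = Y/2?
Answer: 0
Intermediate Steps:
t(v, Y) = 8/7 - Y/14 (t(v, Y) = 8/7 - Y/(7*2) = 8/7 - Y/14)
52*(t(-3, 5)*(-1 + 1)) + q(11, 0) = 52*((8/7 - 1/14*5)*(-1 + 1)) + 0 = 52*((8/7 - 5/14)*0) + 0 = 52*((11/14)*0) + 0 = 52*0 + 0 = 0 + 0 = 0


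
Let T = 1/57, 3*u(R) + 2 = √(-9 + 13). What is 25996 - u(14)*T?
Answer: 25996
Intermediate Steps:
u(R) = 0 (u(R) = -⅔ + √(-9 + 13)/3 = -⅔ + √4/3 = -⅔ + (⅓)*2 = -⅔ + ⅔ = 0)
T = 1/57 ≈ 0.017544
25996 - u(14)*T = 25996 - 0/57 = 25996 - 1*0 = 25996 + 0 = 25996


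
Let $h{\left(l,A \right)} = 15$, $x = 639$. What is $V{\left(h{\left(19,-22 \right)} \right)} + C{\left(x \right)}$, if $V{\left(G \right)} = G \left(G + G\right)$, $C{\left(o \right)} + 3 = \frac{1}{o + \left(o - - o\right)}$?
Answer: $\frac{856900}{1917} \approx 447.0$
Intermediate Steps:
$C{\left(o \right)} = -3 + \frac{1}{3 o}$ ($C{\left(o \right)} = -3 + \frac{1}{o + \left(o - - o\right)} = -3 + \frac{1}{o + \left(o + o\right)} = -3 + \frac{1}{o + 2 o} = -3 + \frac{1}{3 o}$)
$V{\left(G \right)} = 2 G^{2}$ ($V{\left(G \right)} = G 2 G = 2 G^{2}$)
$V{\left(h{\left(19,-22 \right)} \right)} + C{\left(x \right)} = 2 \cdot 15^{2} - \left(3 - \frac{1}{3 \cdot 639}\right) = 2 \cdot 225 + \left(-3 + \frac{1}{3} \cdot \frac{1}{639}\right) = 450 + \left(-3 + \frac{1}{1917}\right) = 450 - \frac{5750}{1917} = \frac{856900}{1917}$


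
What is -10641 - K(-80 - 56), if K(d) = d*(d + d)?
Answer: -47633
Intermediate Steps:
K(d) = 2*d² (K(d) = d*(2*d) = 2*d²)
-10641 - K(-80 - 56) = -10641 - 2*(-80 - 56)² = -10641 - 2*(-136)² = -10641 - 2*18496 = -10641 - 1*36992 = -10641 - 36992 = -47633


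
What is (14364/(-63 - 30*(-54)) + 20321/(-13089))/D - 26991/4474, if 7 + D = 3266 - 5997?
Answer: -41854936728335/6934609385841 ≈ -6.0357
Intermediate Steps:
D = -2738 (D = -7 + (3266 - 5997) = -7 - 2731 = -2738)
(14364/(-63 - 30*(-54)) + 20321/(-13089))/D - 26991/4474 = (14364/(-63 - 30*(-54)) + 20321/(-13089))/(-2738) - 26991/4474 = (14364/(-63 + 1620) + 20321*(-1/13089))*(-1/2738) - 26991*1/4474 = (14364/1557 - 20321/13089)*(-1/2738) - 26991/4474 = (14364*(1/1557) - 20321/13089)*(-1/2738) - 26991/4474 = (1596/173 - 20321/13089)*(-1/2738) - 26991/4474 = (17374511/2264397)*(-1/2738) - 26991/4474 = -17374511/6199918986 - 26991/4474 = -41854936728335/6934609385841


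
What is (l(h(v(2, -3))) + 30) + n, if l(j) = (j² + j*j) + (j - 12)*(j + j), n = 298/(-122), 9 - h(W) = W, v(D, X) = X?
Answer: 19249/61 ≈ 315.56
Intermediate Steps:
h(W) = 9 - W
n = -149/61 (n = 298*(-1/122) = -149/61 ≈ -2.4426)
l(j) = 2*j² + 2*j*(-12 + j) (l(j) = (j² + j²) + (-12 + j)*(2*j) = 2*j² + 2*j*(-12 + j))
(l(h(v(2, -3))) + 30) + n = (4*(9 - 1*(-3))*(-6 + (9 - 1*(-3))) + 30) - 149/61 = (4*(9 + 3)*(-6 + (9 + 3)) + 30) - 149/61 = (4*12*(-6 + 12) + 30) - 149/61 = (4*12*6 + 30) - 149/61 = (288 + 30) - 149/61 = 318 - 149/61 = 19249/61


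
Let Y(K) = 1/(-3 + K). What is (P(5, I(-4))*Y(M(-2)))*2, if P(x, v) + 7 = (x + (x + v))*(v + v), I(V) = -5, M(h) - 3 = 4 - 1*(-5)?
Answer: -38/3 ≈ -12.667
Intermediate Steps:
M(h) = 12 (M(h) = 3 + (4 - 1*(-5)) = 3 + (4 + 5) = 3 + 9 = 12)
P(x, v) = -7 + 2*v*(v + 2*x) (P(x, v) = -7 + (x + (x + v))*(v + v) = -7 + (x + (v + x))*(2*v) = -7 + (v + 2*x)*(2*v) = -7 + 2*v*(v + 2*x))
(P(5, I(-4))*Y(M(-2)))*2 = ((-7 + 2*(-5)² + 4*(-5)*5)/(-3 + 12))*2 = ((-7 + 2*25 - 100)/9)*2 = ((-7 + 50 - 100)*(⅑))*2 = -57*⅑*2 = -19/3*2 = -38/3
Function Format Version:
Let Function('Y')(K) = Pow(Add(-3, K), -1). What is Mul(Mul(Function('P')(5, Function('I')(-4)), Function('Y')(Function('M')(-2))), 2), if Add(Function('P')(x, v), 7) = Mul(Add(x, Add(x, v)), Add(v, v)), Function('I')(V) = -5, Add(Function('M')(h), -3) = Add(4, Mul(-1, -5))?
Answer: Rational(-38, 3) ≈ -12.667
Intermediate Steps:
Function('M')(h) = 12 (Function('M')(h) = Add(3, Add(4, Mul(-1, -5))) = Add(3, Add(4, 5)) = Add(3, 9) = 12)
Function('P')(x, v) = Add(-7, Mul(2, v, Add(v, Mul(2, x)))) (Function('P')(x, v) = Add(-7, Mul(Add(x, Add(x, v)), Add(v, v))) = Add(-7, Mul(Add(x, Add(v, x)), Mul(2, v))) = Add(-7, Mul(Add(v, Mul(2, x)), Mul(2, v))) = Add(-7, Mul(2, v, Add(v, Mul(2, x)))))
Mul(Mul(Function('P')(5, Function('I')(-4)), Function('Y')(Function('M')(-2))), 2) = Mul(Mul(Add(-7, Mul(2, Pow(-5, 2)), Mul(4, -5, 5)), Pow(Add(-3, 12), -1)), 2) = Mul(Mul(Add(-7, Mul(2, 25), -100), Pow(9, -1)), 2) = Mul(Mul(Add(-7, 50, -100), Rational(1, 9)), 2) = Mul(Mul(-57, Rational(1, 9)), 2) = Mul(Rational(-19, 3), 2) = Rational(-38, 3)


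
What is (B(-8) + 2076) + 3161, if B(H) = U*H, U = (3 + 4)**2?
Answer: 4845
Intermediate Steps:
U = 49 (U = 7**2 = 49)
B(H) = 49*H
(B(-8) + 2076) + 3161 = (49*(-8) + 2076) + 3161 = (-392 + 2076) + 3161 = 1684 + 3161 = 4845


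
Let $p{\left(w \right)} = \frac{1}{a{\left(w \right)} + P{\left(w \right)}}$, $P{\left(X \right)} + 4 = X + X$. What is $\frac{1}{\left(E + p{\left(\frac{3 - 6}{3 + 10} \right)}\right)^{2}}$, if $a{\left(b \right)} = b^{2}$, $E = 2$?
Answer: $\frac{555025}{1745041} \approx 0.31806$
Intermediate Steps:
$P{\left(X \right)} = -4 + 2 X$ ($P{\left(X \right)} = -4 + \left(X + X\right) = -4 + 2 X$)
$p{\left(w \right)} = \frac{1}{-4 + w^{2} + 2 w}$ ($p{\left(w \right)} = \frac{1}{w^{2} + \left(-4 + 2 w\right)} = \frac{1}{-4 + w^{2} + 2 w}$)
$\frac{1}{\left(E + p{\left(\frac{3 - 6}{3 + 10} \right)}\right)^{2}} = \frac{1}{\left(2 + \frac{1}{-4 + \left(\frac{3 - 6}{3 + 10}\right)^{2} + 2 \frac{3 - 6}{3 + 10}}\right)^{2}} = \frac{1}{\left(2 + \frac{1}{-4 + \left(- \frac{3}{13}\right)^{2} + 2 \left(- \frac{3}{13}\right)}\right)^{2}} = \frac{1}{\left(2 + \frac{1}{-4 + \frac{9}{169} - \frac{6}{13}}\right)^{2}} = \frac{1}{\left(2 + \frac{1}{- \frac{745}{169}}\right)^{2}} = \frac{1}{\left(2 - \frac{169}{745}\right)^{2}} = \frac{1}{\left(\frac{1321}{745}\right)^{2}} = \frac{1}{\frac{1745041}{555025}} = \frac{555025}{1745041}$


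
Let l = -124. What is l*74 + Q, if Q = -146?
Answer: -9322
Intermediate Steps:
l*74 + Q = -124*74 - 146 = -9176 - 146 = -9322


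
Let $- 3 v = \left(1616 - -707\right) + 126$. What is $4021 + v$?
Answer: $\frac{9614}{3} \approx 3204.7$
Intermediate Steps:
$v = - \frac{2449}{3}$ ($v = - \frac{\left(1616 - -707\right) + 126}{3} = - \frac{\left(1616 + \left(-17 + 724\right)\right) + 126}{3} = - \frac{\left(1616 + 707\right) + 126}{3} = - \frac{2323 + 126}{3} = \left(- \frac{1}{3}\right) 2449 = - \frac{2449}{3} \approx -816.33$)
$4021 + v = 4021 - \frac{2449}{3} = \frac{9614}{3}$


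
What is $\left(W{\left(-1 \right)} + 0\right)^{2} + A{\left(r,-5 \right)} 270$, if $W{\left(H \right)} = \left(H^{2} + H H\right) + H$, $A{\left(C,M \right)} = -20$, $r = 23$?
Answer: $-5399$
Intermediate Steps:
$W{\left(H \right)} = H + 2 H^{2}$ ($W{\left(H \right)} = \left(H^{2} + H^{2}\right) + H = 2 H^{2} + H = H + 2 H^{2}$)
$\left(W{\left(-1 \right)} + 0\right)^{2} + A{\left(r,-5 \right)} 270 = \left(- (1 + 2 \left(-1\right)) + 0\right)^{2} - 5400 = \left(- (1 - 2) + 0\right)^{2} - 5400 = \left(\left(-1\right) \left(-1\right) + 0\right)^{2} - 5400 = \left(1 + 0\right)^{2} - 5400 = 1^{2} - 5400 = 1 - 5400 = -5399$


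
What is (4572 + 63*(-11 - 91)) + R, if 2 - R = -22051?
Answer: 20199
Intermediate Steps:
R = 22053 (R = 2 - 1*(-22051) = 2 + 22051 = 22053)
(4572 + 63*(-11 - 91)) + R = (4572 + 63*(-11 - 91)) + 22053 = (4572 + 63*(-102)) + 22053 = (4572 - 6426) + 22053 = -1854 + 22053 = 20199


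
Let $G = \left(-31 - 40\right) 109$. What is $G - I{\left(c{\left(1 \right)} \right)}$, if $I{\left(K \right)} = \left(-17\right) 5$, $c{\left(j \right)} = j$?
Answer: $-7654$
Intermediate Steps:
$I{\left(K \right)} = -85$
$G = -7739$ ($G = \left(-71\right) 109 = -7739$)
$G - I{\left(c{\left(1 \right)} \right)} = -7739 - -85 = -7739 + 85 = -7654$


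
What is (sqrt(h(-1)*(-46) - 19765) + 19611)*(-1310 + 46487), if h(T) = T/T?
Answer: 885966147 + 45177*I*sqrt(19811) ≈ 8.8597e+8 + 6.3587e+6*I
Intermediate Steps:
h(T) = 1
(sqrt(h(-1)*(-46) - 19765) + 19611)*(-1310 + 46487) = (sqrt(1*(-46) - 19765) + 19611)*(-1310 + 46487) = (sqrt(-46 - 19765) + 19611)*45177 = (sqrt(-19811) + 19611)*45177 = (I*sqrt(19811) + 19611)*45177 = (19611 + I*sqrt(19811))*45177 = 885966147 + 45177*I*sqrt(19811)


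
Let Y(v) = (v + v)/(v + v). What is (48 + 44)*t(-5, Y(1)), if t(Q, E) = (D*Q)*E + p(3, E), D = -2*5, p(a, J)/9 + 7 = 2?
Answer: 460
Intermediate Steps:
p(a, J) = -45 (p(a, J) = -63 + 9*2 = -63 + 18 = -45)
D = -10
Y(v) = 1 (Y(v) = (2*v)/((2*v)) = (2*v)*(1/(2*v)) = 1)
t(Q, E) = -45 - 10*E*Q (t(Q, E) = (-10*Q)*E - 45 = -10*E*Q - 45 = -45 - 10*E*Q)
(48 + 44)*t(-5, Y(1)) = (48 + 44)*(-45 - 10*1*(-5)) = 92*(-45 + 50) = 92*5 = 460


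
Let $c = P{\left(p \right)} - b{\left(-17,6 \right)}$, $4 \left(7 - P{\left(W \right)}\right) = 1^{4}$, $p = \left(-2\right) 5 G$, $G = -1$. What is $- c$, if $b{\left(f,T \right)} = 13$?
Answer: $\frac{25}{4} \approx 6.25$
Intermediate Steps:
$p = 10$ ($p = \left(-2\right) 5 \left(-1\right) = \left(-10\right) \left(-1\right) = 10$)
$P{\left(W \right)} = \frac{27}{4}$ ($P{\left(W \right)} = 7 - \frac{1^{4}}{4} = 7 - \frac{1}{4} = \frac{27}{4}$)
$c = - \frac{25}{4}$ ($c = \frac{27}{4} - 13 = - \frac{25}{4} \approx -6.25$)
$- c = \left(-1\right) \left(- \frac{25}{4}\right) = \frac{25}{4}$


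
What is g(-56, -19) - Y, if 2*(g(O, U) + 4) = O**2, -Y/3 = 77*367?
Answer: 86341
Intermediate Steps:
Y = -84777 (Y = -231*367 = -3*28259 = -84777)
g(O, U) = -4 + O**2/2
g(-56, -19) - Y = (-4 + (1/2)*(-56)**2) - 1*(-84777) = (-4 + (1/2)*3136) + 84777 = (-4 + 1568) + 84777 = 1564 + 84777 = 86341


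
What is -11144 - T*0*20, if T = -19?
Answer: -11144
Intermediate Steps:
-11144 - T*0*20 = -11144 - (-19*0)*20 = -11144 - 0*20 = -11144 - 1*0 = -11144 + 0 = -11144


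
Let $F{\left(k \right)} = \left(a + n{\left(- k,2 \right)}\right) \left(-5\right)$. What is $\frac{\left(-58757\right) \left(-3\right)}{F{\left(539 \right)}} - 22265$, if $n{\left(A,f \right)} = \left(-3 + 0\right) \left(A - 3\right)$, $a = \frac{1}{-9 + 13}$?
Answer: $- \frac{724874209}{32525} \approx -22287.0$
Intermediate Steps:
$a = \frac{1}{4} \approx 0.25$
$n{\left(A,f \right)} = 9 - 3 A$ ($n{\left(A,f \right)} = - 3 \left(-3 + A\right) = 9 - 3 A$)
$F{\left(k \right)} = - \frac{185}{4} - 15 k$ ($F{\left(k \right)} = \left(\frac{1}{4} - \left(-9 + 3 \left(- k\right)\right)\right) \left(-5\right) = \left(\frac{1}{4} + \left(9 + 3 k\right)\right) \left(-5\right) = \left(\frac{37}{4} + 3 k\right) \left(-5\right) = - \frac{185}{4} - 15 k$)
$\frac{\left(-58757\right) \left(-3\right)}{F{\left(539 \right)}} - 22265 = \frac{\left(-58757\right) \left(-3\right)}{- \frac{185}{4} - 8085} - 22265 = \frac{176271}{- \frac{185}{4} - 8085} - 22265 = \frac{176271}{- \frac{32525}{4}} - 22265 = 176271 \left(- \frac{4}{32525}\right) - 22265 = - \frac{705084}{32525} - 22265 = - \frac{724874209}{32525}$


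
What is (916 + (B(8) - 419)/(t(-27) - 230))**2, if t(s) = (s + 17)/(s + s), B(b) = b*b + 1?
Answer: 32414097582244/38502025 ≈ 8.4188e+5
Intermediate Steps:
B(b) = 1 + b**2 (B(b) = b**2 + 1 = 1 + b**2)
t(s) = (17 + s)/(2*s) (t(s) = (17 + s)/((2*s)) = (17 + s)*(1/(2*s)) = (17 + s)/(2*s))
(916 + (B(8) - 419)/(t(-27) - 230))**2 = (916 + ((1 + 8**2) - 419)/((1/2)*(17 - 27)/(-27) - 230))**2 = (916 + ((1 + 64) - 419)/((1/2)*(-1/27)*(-10) - 230))**2 = (916 + (65 - 419)/(5/27 - 230))**2 = (916 - 354/(-6205/27))**2 = (916 - 354*(-27/6205))**2 = (916 + 9558/6205)**2 = (5693338/6205)**2 = 32414097582244/38502025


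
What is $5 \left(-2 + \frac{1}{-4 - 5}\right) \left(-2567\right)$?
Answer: $\frac{243865}{9} \approx 27096.0$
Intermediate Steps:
$5 \left(-2 + \frac{1}{-4 - 5}\right) \left(-2567\right) = 5 \left(-2 + \frac{1}{-9}\right) \left(-2567\right) = 5 \left(-2 - \frac{1}{9}\right) \left(-2567\right) = 5 \left(- \frac{19}{9}\right) \left(-2567\right) = \left(- \frac{95}{9}\right) \left(-2567\right) = \frac{243865}{9}$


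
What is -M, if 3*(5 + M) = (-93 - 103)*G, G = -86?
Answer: -16841/3 ≈ -5613.7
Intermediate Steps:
M = 16841/3 (M = -5 + ((-93 - 103)*(-86))/3 = -5 + (-196*(-86))/3 = -5 + (⅓)*16856 = -5 + 16856/3 = 16841/3 ≈ 5613.7)
-M = -1*16841/3 = -16841/3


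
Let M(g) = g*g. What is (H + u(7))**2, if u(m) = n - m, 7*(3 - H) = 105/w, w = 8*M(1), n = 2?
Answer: 961/64 ≈ 15.016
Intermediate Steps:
M(g) = g**2
w = 8 (w = 8*1**2 = 8*1 = 8)
H = 9/8 (H = 3 - 15/8 = 9/8 ≈ 1.1250)
u(m) = 2 - m
(H + u(7))**2 = (9/8 + (2 - 1*7))**2 = (9/8 + (2 - 7))**2 = (9/8 - 5)**2 = (-31/8)**2 = 961/64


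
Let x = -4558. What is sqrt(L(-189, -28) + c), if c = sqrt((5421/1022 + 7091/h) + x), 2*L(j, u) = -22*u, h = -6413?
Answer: sqrt(109342655661008 + 595826*I*sqrt(1616638767333422))/595826 ≈ 17.654 + 1.9113*I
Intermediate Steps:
L(j, u) = -11*u (L(j, u) = (-22*u)/2 = -11*u)
c = I*sqrt(1616638767333422)/595826 (c = sqrt((5421/1022 + 7091/(-6413)) - 4558) = sqrt((5421*(1/1022) + 7091*(-1/6413)) - 4558) = sqrt((5421/1022 - 7091/6413) - 4558) = sqrt(27517871/6554086 - 4558) = sqrt(-29846006117/6554086) = I*sqrt(1616638767333422)/595826 ≈ 67.482*I)
sqrt(L(-189, -28) + c) = sqrt(-11*(-28) + I*sqrt(1616638767333422)/595826) = sqrt(308 + I*sqrt(1616638767333422)/595826)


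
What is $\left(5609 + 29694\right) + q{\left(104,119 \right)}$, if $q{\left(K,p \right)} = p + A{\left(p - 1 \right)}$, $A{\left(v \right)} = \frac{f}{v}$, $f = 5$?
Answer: $\frac{4179801}{118} \approx 35422.0$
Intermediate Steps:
$A{\left(v \right)} = \frac{5}{v}$
$q{\left(K,p \right)} = p + \frac{5}{-1 + p}$ ($q{\left(K,p \right)} = p + \frac{5}{p - 1} = p + \frac{5}{-1 + p}$)
$\left(5609 + 29694\right) + q{\left(104,119 \right)} = \left(5609 + 29694\right) + \frac{5 + 119 \left(-1 + 119\right)}{-1 + 119} = 35303 + \frac{5 + 119 \cdot 118}{118} = 35303 + \frac{5 + 14042}{118} = 35303 + \frac{1}{118} \cdot 14047 = 35303 + \frac{14047}{118} = \frac{4179801}{118}$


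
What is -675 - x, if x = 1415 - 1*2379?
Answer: 289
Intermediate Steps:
x = -964 (x = 1415 - 2379 = -964)
-675 - x = -675 - 1*(-964) = -675 + 964 = 289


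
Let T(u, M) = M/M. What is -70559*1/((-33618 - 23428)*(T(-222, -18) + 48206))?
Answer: 70559/2750016522 ≈ 2.5658e-5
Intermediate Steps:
T(u, M) = 1
-70559*1/((-33618 - 23428)*(T(-222, -18) + 48206)) = -70559*1/((1 + 48206)*(-33618 - 23428)) = -70559/(48207*(-57046)) = -70559/(-2750016522) = -70559*(-1/2750016522) = 70559/2750016522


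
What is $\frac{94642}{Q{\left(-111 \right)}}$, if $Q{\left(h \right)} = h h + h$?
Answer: $\frac{47321}{6105} \approx 7.7512$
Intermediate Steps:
$Q{\left(h \right)} = h + h^{2}$ ($Q{\left(h \right)} = h^{2} + h = h + h^{2}$)
$\frac{94642}{Q{\left(-111 \right)}} = \frac{94642}{\left(-111\right) \left(1 - 111\right)} = \frac{94642}{\left(-111\right) \left(-110\right)} = \frac{94642}{12210} = 94642 \cdot \frac{1}{12210} = \frac{47321}{6105}$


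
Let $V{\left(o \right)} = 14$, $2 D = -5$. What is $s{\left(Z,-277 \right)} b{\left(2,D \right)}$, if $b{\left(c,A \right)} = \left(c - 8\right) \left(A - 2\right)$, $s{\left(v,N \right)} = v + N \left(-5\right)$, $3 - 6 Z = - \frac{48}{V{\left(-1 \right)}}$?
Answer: $\frac{523935}{14} \approx 37424.0$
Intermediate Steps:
$D = - \frac{5}{2}$ ($D = \frac{1}{2} \left(-5\right) = - \frac{5}{2} \approx -2.5$)
$Z = \frac{15}{14}$ ($Z = \frac{1}{2} - \frac{\left(-48\right) \frac{1}{14}}{6} = \frac{1}{2} - - \frac{4}{7} = \frac{1}{2} + \frac{4}{7} = \frac{15}{14} \approx 1.0714$)
$s{\left(v,N \right)} = v - 5 N$
$b{\left(c,A \right)} = \left(-8 + c\right) \left(-2 + A\right)$
$s{\left(Z,-277 \right)} b{\left(2,D \right)} = \left(\frac{15}{14} - -1385\right) \left(16 - -20 - 4 - 5\right) = \left(\frac{15}{14} + 1385\right) \left(16 + 20 - 4 - 5\right) = \frac{19405}{14} \cdot 27 = \frac{523935}{14}$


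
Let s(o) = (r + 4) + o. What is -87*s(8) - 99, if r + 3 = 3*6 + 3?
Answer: -2709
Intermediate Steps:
r = 18 (r = -3 + (3*6 + 3) = -3 + (18 + 3) = -3 + 21 = 18)
s(o) = 22 + o (s(o) = (18 + 4) + o = 22 + o)
-87*s(8) - 99 = -87*(22 + 8) - 99 = -87*30 - 99 = -2610 - 99 = -2709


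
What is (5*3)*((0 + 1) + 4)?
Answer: 75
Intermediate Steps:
(5*3)*((0 + 1) + 4) = 15*(1 + 4) = 15*5 = 75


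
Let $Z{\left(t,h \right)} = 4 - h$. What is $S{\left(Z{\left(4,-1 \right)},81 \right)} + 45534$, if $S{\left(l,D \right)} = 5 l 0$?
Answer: $45534$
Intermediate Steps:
$S{\left(l,D \right)} = 0$
$S{\left(Z{\left(4,-1 \right)},81 \right)} + 45534 = 0 + 45534 = 45534$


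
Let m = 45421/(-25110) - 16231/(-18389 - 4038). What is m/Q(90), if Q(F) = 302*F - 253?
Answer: -611096357/15163723826190 ≈ -4.0300e-5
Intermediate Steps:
Q(F) = -253 + 302*F
m = -611096357/563141970 (m = 45421*(-1/25110) - 16231/(-22427) = -45421/25110 - 16231*(-1/22427) = -45421/25110 + 16231/22427 = -611096357/563141970 ≈ -1.0852)
m/Q(90) = -611096357/(563141970*(-253 + 302*90)) = -611096357/(563141970*(-253 + 27180)) = -611096357/563141970/26927 = -611096357/563141970*1/26927 = -611096357/15163723826190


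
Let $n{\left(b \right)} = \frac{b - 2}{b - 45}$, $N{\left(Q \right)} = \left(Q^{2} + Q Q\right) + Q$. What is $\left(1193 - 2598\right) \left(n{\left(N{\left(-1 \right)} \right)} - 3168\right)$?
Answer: $\frac{195844355}{44} \approx 4.451 \cdot 10^{6}$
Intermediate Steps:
$N{\left(Q \right)} = Q + 2 Q^{2}$ ($N{\left(Q \right)} = \left(Q^{2} + Q^{2}\right) + Q = 2 Q^{2} + Q = Q + 2 Q^{2}$)
$n{\left(b \right)} = \frac{-2 + b}{-45 + b}$
$\left(1193 - 2598\right) \left(n{\left(N{\left(-1 \right)} \right)} - 3168\right) = \left(1193 - 2598\right) \left(\frac{-2 - \left(1 + 2 \left(-1\right)\right)}{-45 - \left(1 + 2 \left(-1\right)\right)} - 3168\right) = - 1405 \left(\frac{-2 - \left(1 - 2\right)}{-45 - \left(1 - 2\right)} - 3168\right) = - 1405 \left(\frac{-2 - -1}{-45 - -1} - 3168\right) = - 1405 \left(\frac{-2 + 1}{-45 + 1} - 3168\right) = - 1405 \left(\frac{1}{-44} \left(-1\right) - 3168\right) = - 1405 \left(\left(- \frac{1}{44}\right) \left(-1\right) - 3168\right) = - 1405 \left(\frac{1}{44} - 3168\right) = \left(-1405\right) \left(- \frac{139391}{44}\right) = \frac{195844355}{44}$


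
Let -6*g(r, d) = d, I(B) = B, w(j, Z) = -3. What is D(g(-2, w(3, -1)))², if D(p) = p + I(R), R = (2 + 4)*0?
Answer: ¼ ≈ 0.25000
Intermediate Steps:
R = 0 (R = 6*0 = 0)
g(r, d) = -d/6
D(p) = p (D(p) = p + 0 = p)
D(g(-2, w(3, -1)))² = (-⅙*(-3))² = (½)² = ¼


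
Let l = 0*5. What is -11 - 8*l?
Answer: -11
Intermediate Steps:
l = 0
-11 - 8*l = -11 - 8*0 = -11 + 0 = -11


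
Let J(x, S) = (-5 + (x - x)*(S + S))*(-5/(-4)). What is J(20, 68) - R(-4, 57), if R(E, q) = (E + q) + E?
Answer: -221/4 ≈ -55.250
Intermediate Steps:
R(E, q) = q + 2*E
J(x, S) = -25/4 (J(x, S) = (-5 + 0*(2*S))*(-5*(-¼)) = (-5 + 0)*(5/4) = -5*5/4 = -25/4)
J(20, 68) - R(-4, 57) = -25/4 - (57 + 2*(-4)) = -25/4 - (57 - 8) = -25/4 - 1*49 = -25/4 - 49 = -221/4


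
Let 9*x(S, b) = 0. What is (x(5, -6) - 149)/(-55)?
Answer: 149/55 ≈ 2.7091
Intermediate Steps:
x(S, b) = 0 (x(S, b) = (1/9)*0 = 0)
(x(5, -6) - 149)/(-55) = (0 - 149)/(-55) = -149*(-1/55) = 149/55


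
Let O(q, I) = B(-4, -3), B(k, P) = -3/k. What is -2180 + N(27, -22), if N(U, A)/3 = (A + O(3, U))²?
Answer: -13205/16 ≈ -825.31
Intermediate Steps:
O(q, I) = ¾ (O(q, I) = -3/(-4) = -3*(-¼) = ¾)
N(U, A) = 3*(¾ + A)² (N(U, A) = 3*(A + ¾)² = 3*(¾ + A)²)
-2180 + N(27, -22) = -2180 + 3*(3 + 4*(-22))²/16 = -2180 + 3*(3 - 88)²/16 = -2180 + (3/16)*(-85)² = -2180 + (3/16)*7225 = -2180 + 21675/16 = -13205/16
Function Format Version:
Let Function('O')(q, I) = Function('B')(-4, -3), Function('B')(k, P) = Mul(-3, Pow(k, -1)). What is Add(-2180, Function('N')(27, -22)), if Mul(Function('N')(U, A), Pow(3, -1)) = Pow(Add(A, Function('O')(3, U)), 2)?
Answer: Rational(-13205, 16) ≈ -825.31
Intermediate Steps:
Function('O')(q, I) = Rational(3, 4) (Function('O')(q, I) = Mul(-3, Pow(-4, -1)) = Mul(-3, Rational(-1, 4)) = Rational(3, 4))
Function('N')(U, A) = Mul(3, Pow(Add(Rational(3, 4), A), 2)) (Function('N')(U, A) = Mul(3, Pow(Add(A, Rational(3, 4)), 2)) = Mul(3, Pow(Add(Rational(3, 4), A), 2)))
Add(-2180, Function('N')(27, -22)) = Add(-2180, Mul(Rational(3, 16), Pow(Add(3, Mul(4, -22)), 2))) = Add(-2180, Mul(Rational(3, 16), Pow(Add(3, -88), 2))) = Add(-2180, Mul(Rational(3, 16), Pow(-85, 2))) = Add(-2180, Mul(Rational(3, 16), 7225)) = Add(-2180, Rational(21675, 16)) = Rational(-13205, 16)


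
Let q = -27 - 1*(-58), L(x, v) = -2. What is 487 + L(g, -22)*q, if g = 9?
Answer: 425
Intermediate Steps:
q = 31 (q = -27 + 58 = 31)
487 + L(g, -22)*q = 487 - 2*31 = 487 - 62 = 425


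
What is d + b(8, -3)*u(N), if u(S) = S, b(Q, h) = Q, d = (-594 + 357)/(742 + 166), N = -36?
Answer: -261741/908 ≈ -288.26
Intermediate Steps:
d = -237/908 ≈ -0.26101
d + b(8, -3)*u(N) = -237/908 + 8*(-36) = -237/908 - 288 = -261741/908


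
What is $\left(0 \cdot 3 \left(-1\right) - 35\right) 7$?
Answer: $-245$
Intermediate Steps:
$\left(0 \cdot 3 \left(-1\right) - 35\right) 7 = \left(0 \left(-3\right) - 35\right) 7 = \left(0 - 35\right) 7 = \left(-35\right) 7 = -245$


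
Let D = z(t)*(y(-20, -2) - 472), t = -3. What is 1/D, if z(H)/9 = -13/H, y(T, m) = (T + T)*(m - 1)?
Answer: -1/13728 ≈ -7.2844e-5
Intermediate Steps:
y(T, m) = 2*T*(-1 + m) (y(T, m) = (2*T)*(-1 + m) = 2*T*(-1 + m))
z(H) = -117/H (z(H) = 9*(-13/H) = -117/H)
D = -13728 (D = (-117/(-3))*(2*(-20)*(-1 - 2) - 472) = (-117*(-⅓))*(2*(-20)*(-3) - 472) = 39*(120 - 472) = 39*(-352) = -13728)
1/D = 1/(-13728) = -1/13728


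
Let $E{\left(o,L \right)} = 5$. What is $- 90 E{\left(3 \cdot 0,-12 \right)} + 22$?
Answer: $-428$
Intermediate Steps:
$- 90 E{\left(3 \cdot 0,-12 \right)} + 22 = \left(-90\right) 5 + 22 = -450 + 22 = -428$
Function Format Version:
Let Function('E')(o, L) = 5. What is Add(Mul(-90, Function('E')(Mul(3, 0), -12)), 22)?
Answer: -428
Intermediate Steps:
Add(Mul(-90, Function('E')(Mul(3, 0), -12)), 22) = Add(Mul(-90, 5), 22) = Add(-450, 22) = -428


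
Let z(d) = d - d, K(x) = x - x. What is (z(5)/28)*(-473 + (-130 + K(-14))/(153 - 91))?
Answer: 0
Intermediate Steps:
K(x) = 0
z(d) = 0
(z(5)/28)*(-473 + (-130 + K(-14))/(153 - 91)) = (0/28)*(-473 + (-130 + 0)/(153 - 91)) = (0*(1/28))*(-473 - 130/62) = 0*(-473 - 130*1/62) = 0*(-473 - 65/31) = 0*(-14728/31) = 0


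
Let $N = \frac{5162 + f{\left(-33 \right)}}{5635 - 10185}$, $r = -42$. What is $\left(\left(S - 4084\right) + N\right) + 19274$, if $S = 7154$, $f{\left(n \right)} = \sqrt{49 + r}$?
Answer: $\frac{50830019}{2275} - \frac{\sqrt{7}}{4550} \approx 22343.0$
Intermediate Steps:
$f{\left(n \right)} = \sqrt{7}$ ($f{\left(n \right)} = \sqrt{49 - 42} = \sqrt{7}$)
$N = - \frac{2581}{2275} - \frac{\sqrt{7}}{4550}$ ($N = \frac{5162 + \sqrt{7}}{5635 - 10185} = \frac{5162 + \sqrt{7}}{-4550} = \left(5162 + \sqrt{7}\right) \left(- \frac{1}{4550}\right) = - \frac{2581}{2275} - \frac{\sqrt{7}}{4550} \approx -1.1351$)
$\left(\left(S - 4084\right) + N\right) + 19274 = \left(\left(7154 - 4084\right) - \left(\frac{2581}{2275} + \frac{\sqrt{7}}{4550}\right)\right) + 19274 = \left(3070 - \left(\frac{2581}{2275} + \frac{\sqrt{7}}{4550}\right)\right) + 19274 = \left(\frac{6981669}{2275} - \frac{\sqrt{7}}{4550}\right) + 19274 = \frac{50830019}{2275} - \frac{\sqrt{7}}{4550}$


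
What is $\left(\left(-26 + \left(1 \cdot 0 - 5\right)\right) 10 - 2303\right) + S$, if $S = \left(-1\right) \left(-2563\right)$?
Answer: $-50$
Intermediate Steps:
$S = 2563$
$\left(\left(-26 + \left(1 \cdot 0 - 5\right)\right) 10 - 2303\right) + S = \left(\left(-26 + \left(1 \cdot 0 - 5\right)\right) 10 - 2303\right) + 2563 = \left(\left(-26 + \left(0 - 5\right)\right) 10 - 2303\right) + 2563 = \left(\left(-26 - 5\right) 10 - 2303\right) + 2563 = \left(\left(-31\right) 10 - 2303\right) + 2563 = \left(-310 - 2303\right) + 2563 = -2613 + 2563 = -50$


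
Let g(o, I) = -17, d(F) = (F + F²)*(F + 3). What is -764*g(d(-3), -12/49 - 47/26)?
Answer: 12988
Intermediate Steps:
d(F) = (3 + F)*(F + F²) (d(F) = (F + F²)*(3 + F) = (3 + F)*(F + F²))
-764*g(d(-3), -12/49 - 47/26) = -764*(-17) = 12988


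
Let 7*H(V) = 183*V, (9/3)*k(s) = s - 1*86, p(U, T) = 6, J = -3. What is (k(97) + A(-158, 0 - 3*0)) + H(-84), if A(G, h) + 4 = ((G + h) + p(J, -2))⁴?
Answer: 1601377859/3 ≈ 5.3379e+8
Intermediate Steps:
k(s) = -86/3 + s/3 (k(s) = (s - 1*86)/3 = (s - 86)/3 = (-86 + s)/3 = -86/3 + s/3)
H(V) = 183*V/7 (H(V) = (183*V)/7 = 183*V/7)
A(G, h) = -4 + (6 + G + h)⁴ (A(G, h) = -4 + ((G + h) + 6)⁴ = -4 + (6 + G + h)⁴)
(k(97) + A(-158, 0 - 3*0)) + H(-84) = ((-86/3 + (⅓)*97) + (-4 + (6 - 158 + (0 - 3*0))⁴)) + (183/7)*(-84) = ((-86/3 + 97/3) + (-4 + (6 - 158 + (0 + 0))⁴)) - 2196 = (11/3 + (-4 + (6 - 158 + 0)⁴)) - 2196 = (11/3 + (-4 + (-152)⁴)) - 2196 = (11/3 + (-4 + 533794816)) - 2196 = (11/3 + 533794812) - 2196 = 1601384447/3 - 2196 = 1601377859/3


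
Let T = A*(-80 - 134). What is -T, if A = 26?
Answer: 5564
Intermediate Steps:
T = -5564 (T = 26*(-80 - 134) = 26*(-214) = -5564)
-T = -1*(-5564) = 5564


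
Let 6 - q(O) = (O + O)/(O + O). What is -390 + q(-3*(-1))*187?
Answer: 545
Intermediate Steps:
q(O) = 5 (q(O) = 6 - (O + O)/(O + O) = 6 - 2*O/(2*O) = 6 - 2*O*1/(2*O) = 6 - 1*1 = 6 - 1 = 5)
-390 + q(-3*(-1))*187 = -390 + 5*187 = -390 + 935 = 545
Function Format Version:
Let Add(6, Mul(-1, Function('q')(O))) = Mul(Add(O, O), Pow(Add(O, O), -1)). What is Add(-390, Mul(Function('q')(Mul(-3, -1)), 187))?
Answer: 545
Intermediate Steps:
Function('q')(O) = 5 (Function('q')(O) = Add(6, Mul(-1, Mul(Add(O, O), Pow(Add(O, O), -1)))) = Add(6, Mul(-1, Mul(Mul(2, O), Pow(Mul(2, O), -1)))) = Add(6, Mul(-1, Mul(Mul(2, O), Mul(Rational(1, 2), Pow(O, -1))))) = Add(6, Mul(-1, 1)) = Add(6, -1) = 5)
Add(-390, Mul(Function('q')(Mul(-3, -1)), 187)) = Add(-390, Mul(5, 187)) = Add(-390, 935) = 545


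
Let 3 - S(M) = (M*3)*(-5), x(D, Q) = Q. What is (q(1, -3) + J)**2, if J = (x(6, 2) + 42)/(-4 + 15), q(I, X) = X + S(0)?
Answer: 16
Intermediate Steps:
S(M) = 3 + 15*M (S(M) = 3 - M*3*(-5) = 3 - 3*M*(-5) = 3 - (-15)*M = 3 + 15*M)
q(I, X) = 3 + X (q(I, X) = X + (3 + 15*0) = X + (3 + 0) = X + 3 = 3 + X)
J = 4 (J = (2 + 42)/(-4 + 15) = 44/11 = 44*(1/11) = 4)
(q(1, -3) + J)**2 = ((3 - 3) + 4)**2 = (0 + 4)**2 = 4**2 = 16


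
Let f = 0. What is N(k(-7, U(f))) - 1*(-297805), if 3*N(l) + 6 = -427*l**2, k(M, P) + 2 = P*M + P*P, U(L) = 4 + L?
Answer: 809717/3 ≈ 2.6991e+5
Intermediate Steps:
k(M, P) = -2 + P**2 + M*P (k(M, P) = -2 + (P*M + P*P) = -2 + (M*P + P**2) = -2 + (P**2 + M*P) = -2 + P**2 + M*P)
N(l) = -2 - 427*l**2/3 (N(l) = -2 + (-427*l**2)/3 = -2 - 427*l**2/3)
N(k(-7, U(f))) - 1*(-297805) = (-2 - 427*(-2 + (4 + 0)**2 - 7*(4 + 0))**2/3) - 1*(-297805) = (-2 - 427*(-2 + 4**2 - 7*4)**2/3) + 297805 = (-2 - 427*(-2 + 16 - 28)**2/3) + 297805 = (-2 - 427/3*(-14)**2) + 297805 = (-2 - 427/3*196) + 297805 = (-2 - 83692/3) + 297805 = -83698/3 + 297805 = 809717/3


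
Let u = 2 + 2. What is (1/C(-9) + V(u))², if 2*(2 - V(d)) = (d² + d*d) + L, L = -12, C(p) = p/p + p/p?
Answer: 225/4 ≈ 56.250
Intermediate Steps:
C(p) = 2 (C(p) = 1 + 1 = 2)
u = 4
V(d) = 8 - d² (V(d) = 2 - ((d² + d*d) - 12)/2 = 2 - ((d² + d²) - 12)/2 = 2 - (2*d² - 12)/2 = 2 - (-12 + 2*d²)/2 = 2 + (6 - d²) = 8 - d²)
(1/C(-9) + V(u))² = (1/2 + (8 - 1*4²))² = (½ + (8 - 1*16))² = (½ + (8 - 16))² = (½ - 8)² = (-15/2)² = 225/4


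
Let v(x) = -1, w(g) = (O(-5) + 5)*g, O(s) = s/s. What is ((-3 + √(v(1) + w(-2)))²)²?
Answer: (3 - I*√13)⁴ ≈ -452.0 + 173.07*I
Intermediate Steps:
O(s) = 1
w(g) = 6*g (w(g) = (1 + 5)*g = 6*g)
((-3 + √(v(1) + w(-2)))²)² = ((-3 + √(-1 + 6*(-2)))²)² = ((-3 + √(-1 - 12))²)² = ((-3 + √(-13))²)² = ((-3 + I*√13)²)² = (-3 + I*√13)⁴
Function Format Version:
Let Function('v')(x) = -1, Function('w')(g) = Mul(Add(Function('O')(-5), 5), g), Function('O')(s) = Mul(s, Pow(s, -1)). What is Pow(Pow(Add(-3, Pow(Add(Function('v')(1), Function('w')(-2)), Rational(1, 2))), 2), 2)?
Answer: Pow(Add(3, Mul(-1, I, Pow(13, Rational(1, 2)))), 4) ≈ Add(-452.00, Mul(173.07, I))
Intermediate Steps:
Function('O')(s) = 1
Function('w')(g) = Mul(6, g) (Function('w')(g) = Mul(Add(1, 5), g) = Mul(6, g))
Pow(Pow(Add(-3, Pow(Add(Function('v')(1), Function('w')(-2)), Rational(1, 2))), 2), 2) = Pow(Pow(Add(-3, Pow(Add(-1, Mul(6, -2)), Rational(1, 2))), 2), 2) = Pow(Pow(Add(-3, Pow(Add(-1, -12), Rational(1, 2))), 2), 2) = Pow(Pow(Add(-3, Pow(-13, Rational(1, 2))), 2), 2) = Pow(Pow(Add(-3, Mul(I, Pow(13, Rational(1, 2)))), 2), 2) = Pow(Add(-3, Mul(I, Pow(13, Rational(1, 2)))), 4)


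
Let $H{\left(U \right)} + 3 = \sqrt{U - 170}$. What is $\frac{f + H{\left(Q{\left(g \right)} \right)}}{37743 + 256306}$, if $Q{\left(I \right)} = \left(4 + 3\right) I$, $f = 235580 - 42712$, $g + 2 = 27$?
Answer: $\frac{11345}{17297} + \frac{\sqrt{5}}{294049} \approx 0.6559$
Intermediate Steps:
$g = 25$ ($g = -2 + 27 = 25$)
$f = 192868$ ($f = 235580 - 42712 = 192868$)
$Q{\left(I \right)} = 7 I$
$H{\left(U \right)} = -3 + \sqrt{-170 + U}$ ($H{\left(U \right)} = -3 + \sqrt{U - 170} = -3 + \sqrt{-170 + U}$)
$\frac{f + H{\left(Q{\left(g \right)} \right)}}{37743 + 256306} = \frac{192868 - \left(3 - \sqrt{-170 + 7 \cdot 25}\right)}{37743 + 256306} = \frac{192868 - \left(3 - \sqrt{-170 + 175}\right)}{294049} = \left(192868 - \left(3 - \sqrt{5}\right)\right) \frac{1}{294049} = \left(192865 + \sqrt{5}\right) \frac{1}{294049} = \frac{11345}{17297} + \frac{\sqrt{5}}{294049}$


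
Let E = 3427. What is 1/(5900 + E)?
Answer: 1/9327 ≈ 0.00010722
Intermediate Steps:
1/(5900 + E) = 1/(5900 + 3427) = 1/9327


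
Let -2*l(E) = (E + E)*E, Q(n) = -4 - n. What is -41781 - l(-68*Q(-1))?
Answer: -165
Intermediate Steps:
l(E) = -E² (l(E) = -(E + E)*E/2 = -2*E*E/2 = -E²)
-41781 - l(-68*Q(-1)) = -41781 - (-1)*(-68*(-4 - 1*(-1)))² = -41781 - (-1)*(-68*(-4 + 1))² = -41781 - (-1)*(-68*(-3))² = -41781 - (-1)*204² = -41781 - (-1)*41616 = -41781 - 1*(-41616) = -41781 + 41616 = -165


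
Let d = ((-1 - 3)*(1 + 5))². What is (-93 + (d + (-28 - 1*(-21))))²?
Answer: 226576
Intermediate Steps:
d = 576 (d = (-4*6)² = (-24)² = 576)
(-93 + (d + (-28 - 1*(-21))))² = (-93 + (576 + (-28 - 1*(-21))))² = (-93 + (576 + (-28 + 21)))² = (-93 + (576 - 7))² = (-93 + 569)² = 476² = 226576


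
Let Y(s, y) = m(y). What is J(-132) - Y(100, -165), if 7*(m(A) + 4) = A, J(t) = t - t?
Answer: 193/7 ≈ 27.571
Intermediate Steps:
J(t) = 0
m(A) = -4 + A/7
Y(s, y) = -4 + y/7
J(-132) - Y(100, -165) = 0 - (-4 + (1/7)*(-165)) = 0 - (-4 - 165/7) = 0 - 1*(-193/7) = 0 + 193/7 = 193/7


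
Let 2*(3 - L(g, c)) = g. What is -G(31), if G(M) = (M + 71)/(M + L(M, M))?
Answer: -204/37 ≈ -5.5135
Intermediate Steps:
L(g, c) = 3 - g/2
G(M) = (71 + M)/(3 + M/2) (G(M) = (M + 71)/(M + (3 - M/2)) = (71 + M)/(3 + M/2))
-G(31) = -2*(71 + 31)/(6 + 31) = -2*102/37 = -1*204/37 = -204/37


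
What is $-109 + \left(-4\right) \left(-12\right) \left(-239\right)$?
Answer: $-11581$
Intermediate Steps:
$-109 + \left(-4\right) \left(-12\right) \left(-239\right) = -109 + 48 \left(-239\right) = -109 - 11472 = -11581$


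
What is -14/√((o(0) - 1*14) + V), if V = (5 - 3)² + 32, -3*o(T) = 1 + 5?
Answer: -7*√5/5 ≈ -3.1305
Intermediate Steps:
o(T) = -2 (o(T) = -(1 + 5)/3 = -⅓*6 = -2)
V = 36 (V = 2² + 32 = 4 + 32 = 36)
-14/√((o(0) - 1*14) + V) = -14/√((-2 - 1*14) + 36) = -14/√((-2 - 14) + 36) = -14/√(-16 + 36) = -14/√20 = -14/(2*√5) = (√5/10)*(-14) = -7*√5/5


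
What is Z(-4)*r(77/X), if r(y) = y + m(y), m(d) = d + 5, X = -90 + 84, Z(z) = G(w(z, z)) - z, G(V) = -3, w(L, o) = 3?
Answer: -62/3 ≈ -20.667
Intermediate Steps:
Z(z) = -3 - z
X = -6
m(d) = 5 + d
r(y) = 5 + 2*y (r(y) = y + (5 + y) = 5 + 2*y)
Z(-4)*r(77/X) = (-3 - 1*(-4))*(5 + 2*(77/(-6))) = (-3 + 4)*(5 + 2*(77*(-1/6))) = 1*(5 + 2*(-77/6)) = 1*(5 - 77/3) = 1*(-62/3) = -62/3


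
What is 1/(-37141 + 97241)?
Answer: 1/60100 ≈ 1.6639e-5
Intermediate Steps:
1/(-37141 + 97241) = 1/60100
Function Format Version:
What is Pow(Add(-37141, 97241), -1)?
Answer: Rational(1, 60100) ≈ 1.6639e-5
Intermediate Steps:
Pow(Add(-37141, 97241), -1) = Pow(60100, -1) = Rational(1, 60100)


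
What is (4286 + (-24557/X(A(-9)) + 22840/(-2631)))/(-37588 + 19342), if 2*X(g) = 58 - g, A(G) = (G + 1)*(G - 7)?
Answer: -458486377/1680182910 ≈ -0.27288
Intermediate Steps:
A(G) = (1 + G)*(-7 + G)
X(g) = 29 - g/2 (X(g) = (58 - g)/2 = 29 - g/2)
(4286 + (-24557/X(A(-9)) + 22840/(-2631)))/(-37588 + 19342) = (4286 + (-24557/(29 - (-7 + (-9)² - 6*(-9))/2) + 22840/(-2631)))/(-37588 + 19342) = (4286 + (-24557/(29 - (-7 + 81 + 54)/2) + 22840*(-1/2631)))/(-18246) = (4286 + (-24557/(29 - ½*128) - 22840/2631))*(-1/18246) = (4286 + (-24557/(29 - 64) - 22840/2631))*(-1/18246) = (4286 + (-24557/(-35) - 22840/2631))*(-1/18246) = (4286 + (-24557*(-1/35) - 22840/2631))*(-1/18246) = (4286 + (24557/35 - 22840/2631))*(-1/18246) = (4286 + 63810067/92085)*(-1/18246) = (458486377/92085)*(-1/18246) = -458486377/1680182910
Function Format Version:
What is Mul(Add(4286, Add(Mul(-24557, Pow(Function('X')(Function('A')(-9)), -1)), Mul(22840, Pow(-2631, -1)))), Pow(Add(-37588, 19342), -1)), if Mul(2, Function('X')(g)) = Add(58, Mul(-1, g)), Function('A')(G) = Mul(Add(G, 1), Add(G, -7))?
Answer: Rational(-458486377, 1680182910) ≈ -0.27288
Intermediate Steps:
Function('A')(G) = Mul(Add(1, G), Add(-7, G))
Function('X')(g) = Add(29, Mul(Rational(-1, 2), g)) (Function('X')(g) = Mul(Rational(1, 2), Add(58, Mul(-1, g))) = Add(29, Mul(Rational(-1, 2), g)))
Mul(Add(4286, Add(Mul(-24557, Pow(Function('X')(Function('A')(-9)), -1)), Mul(22840, Pow(-2631, -1)))), Pow(Add(-37588, 19342), -1)) = Mul(Add(4286, Add(Mul(-24557, Pow(Add(29, Mul(Rational(-1, 2), Add(-7, Pow(-9, 2), Mul(-6, -9)))), -1)), Mul(22840, Pow(-2631, -1)))), Pow(Add(-37588, 19342), -1)) = Mul(Add(4286, Add(Mul(-24557, Pow(Add(29, Mul(Rational(-1, 2), Add(-7, 81, 54))), -1)), Mul(22840, Rational(-1, 2631)))), Pow(-18246, -1)) = Mul(Add(4286, Add(Mul(-24557, Pow(Add(29, Mul(Rational(-1, 2), 128)), -1)), Rational(-22840, 2631))), Rational(-1, 18246)) = Mul(Add(4286, Add(Mul(-24557, Pow(Add(29, -64), -1)), Rational(-22840, 2631))), Rational(-1, 18246)) = Mul(Add(4286, Add(Mul(-24557, Pow(-35, -1)), Rational(-22840, 2631))), Rational(-1, 18246)) = Mul(Add(4286, Add(Mul(-24557, Rational(-1, 35)), Rational(-22840, 2631))), Rational(-1, 18246)) = Mul(Add(4286, Add(Rational(24557, 35), Rational(-22840, 2631))), Rational(-1, 18246)) = Mul(Add(4286, Rational(63810067, 92085)), Rational(-1, 18246)) = Mul(Rational(458486377, 92085), Rational(-1, 18246)) = Rational(-458486377, 1680182910)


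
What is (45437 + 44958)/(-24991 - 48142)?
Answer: -90395/73133 ≈ -1.2360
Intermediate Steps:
(45437 + 44958)/(-24991 - 48142) = 90395/(-73133) = 90395*(-1/73133) = -90395/73133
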